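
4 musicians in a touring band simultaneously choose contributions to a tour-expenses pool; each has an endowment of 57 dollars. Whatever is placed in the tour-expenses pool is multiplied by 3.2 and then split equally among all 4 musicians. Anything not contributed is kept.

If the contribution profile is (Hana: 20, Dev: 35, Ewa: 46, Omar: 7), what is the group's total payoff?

465.60 dollars

Total contributed: 20 + 35 + 46 + 7 = 108; total kept: 4 × 57 − 108 = 120.
The tour-expenses pool pays out 3.2 × 108 = 345.60 in aggregate.
Group total = 120 + 345.60 = 465.60.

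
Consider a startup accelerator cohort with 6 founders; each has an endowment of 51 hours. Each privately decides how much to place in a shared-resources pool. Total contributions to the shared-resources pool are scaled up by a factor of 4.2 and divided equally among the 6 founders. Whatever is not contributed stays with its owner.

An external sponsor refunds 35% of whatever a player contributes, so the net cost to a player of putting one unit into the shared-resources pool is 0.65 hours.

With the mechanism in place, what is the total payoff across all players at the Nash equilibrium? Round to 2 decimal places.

Under the mechanism each unit contributed yields (4.2/6) / 0.65 = 1.0769 back to its contributor per unit of net cost, which exceeds 1, making full contribution the dominant choice for everyone.
At the Nash equilibrium everyone contributes 51. Group total payoff = 6 × (51 × 0.35 + 4.2 × 51) = 1392.30.

1392.30 hours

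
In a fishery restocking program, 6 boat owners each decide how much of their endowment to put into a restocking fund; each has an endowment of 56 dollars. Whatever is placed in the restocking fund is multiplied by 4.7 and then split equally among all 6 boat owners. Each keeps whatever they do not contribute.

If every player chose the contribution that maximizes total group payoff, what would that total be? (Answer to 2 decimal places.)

1579.20 dollars

Each contributed unit returns 4.700 to the group as a whole (0.7833 to each of 6 players), which exceeds 1, so the social optimum is full contribution: group total = 4.700 × 336 = 1579.20.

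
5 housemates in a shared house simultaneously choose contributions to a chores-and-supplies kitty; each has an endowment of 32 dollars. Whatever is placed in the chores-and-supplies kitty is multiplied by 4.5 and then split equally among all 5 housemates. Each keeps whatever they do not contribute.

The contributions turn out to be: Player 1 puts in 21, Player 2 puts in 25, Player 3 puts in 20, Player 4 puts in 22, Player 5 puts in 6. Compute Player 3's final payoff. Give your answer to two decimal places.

96.60 dollars

Total contributed: 21 + 25 + 20 + 22 + 6 = 94.
Each receives 4.5 × 94 / 5 = 84.60 from the chores-and-supplies kitty.
Player 3 keeps 32 − 20 = 12, so Player 3's payoff is 12 + 84.60 = 96.60.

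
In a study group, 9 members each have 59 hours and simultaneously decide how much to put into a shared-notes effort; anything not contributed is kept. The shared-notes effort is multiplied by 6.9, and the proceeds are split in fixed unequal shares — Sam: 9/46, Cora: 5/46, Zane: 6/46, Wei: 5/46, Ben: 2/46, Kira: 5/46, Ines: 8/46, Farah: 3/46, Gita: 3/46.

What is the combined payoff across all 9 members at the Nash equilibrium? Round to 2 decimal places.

1227.20 hours

Each unit j contributes comes back to j as 6.9 × (j's share), so j prefers to contribute only if that share exceeds 1/6.9 = 0.1449; otherwise keeping the unit dominates.
Sam and Ines clear that bar, contributing 59 each; the remaining 7 contribute 0. Total contributed: 118.
The shared-notes effort pays out 6.9 × 118 = 814.20 in total (split across the unequal shares, but the aggregate is all that matters for the group sum).
The 7 free-riders keep 59 each, adding 413. Group total = 413 + 814.20 = 1227.20.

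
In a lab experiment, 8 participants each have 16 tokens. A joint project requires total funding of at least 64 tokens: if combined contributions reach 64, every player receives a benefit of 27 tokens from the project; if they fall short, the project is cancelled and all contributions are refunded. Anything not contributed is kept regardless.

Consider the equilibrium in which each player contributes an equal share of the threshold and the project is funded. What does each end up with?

35 tokens

Equal share of the threshold: 64/8 = 8.
At this profile no one gains by cutting their contribution: any cut drops the total below 64, the project is cancelled, contributions are refunded, and the deviator ends with 16, which is less than 16 − 8 + 27 = 35. Contributing more than 8 just wastes the excess. So contributing exactly 8 is a best response.
Each player's payoff: 16 − 8 + 27 = 35.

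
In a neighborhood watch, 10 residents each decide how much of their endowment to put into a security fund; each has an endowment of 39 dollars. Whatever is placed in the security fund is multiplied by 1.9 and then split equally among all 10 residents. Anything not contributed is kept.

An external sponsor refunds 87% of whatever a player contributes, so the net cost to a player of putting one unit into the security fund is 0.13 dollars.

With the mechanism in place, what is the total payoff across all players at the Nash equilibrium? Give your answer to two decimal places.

1080.30 dollars

With the mechanism, a contributed unit returns (1.9/10) / 0.13 = 1.4615 per unit of net cost to the contributor — now above 1 — so contributing fully is weakly dominant for every player.
So the Nash equilibrium is full contribution by all 10; the group earns 10 × (39 × 0.87 + 1.9 × 39) = 1080.30.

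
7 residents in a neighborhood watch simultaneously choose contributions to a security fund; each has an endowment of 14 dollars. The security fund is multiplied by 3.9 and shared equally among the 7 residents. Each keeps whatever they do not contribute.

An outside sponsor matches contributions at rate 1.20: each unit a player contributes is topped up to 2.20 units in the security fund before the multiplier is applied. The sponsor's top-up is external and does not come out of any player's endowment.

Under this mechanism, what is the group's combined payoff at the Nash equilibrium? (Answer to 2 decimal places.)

Under the mechanism each unit contributed yields 3.9 × 2.20 / 7 = 1.2257 back to its contributor per unit of net cost, which exceeds 1, making full contribution the dominant choice for everyone.
At the Nash equilibrium everyone contributes 14. Group total payoff = 3.9 × 2.20 × 98 = 840.84.

840.84 dollars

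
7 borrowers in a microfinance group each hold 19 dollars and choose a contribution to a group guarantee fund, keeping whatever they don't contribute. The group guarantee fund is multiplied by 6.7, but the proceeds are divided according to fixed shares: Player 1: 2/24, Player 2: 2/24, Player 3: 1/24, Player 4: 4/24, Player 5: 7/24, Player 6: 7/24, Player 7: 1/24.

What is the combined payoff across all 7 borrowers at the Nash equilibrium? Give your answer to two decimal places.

Each unit j contributes comes back to j as 6.7 × (j's share), so j prefers to contribute only if that share exceeds 1/6.7 = 0.1493; otherwise keeping the unit dominates.
The shares above 0.1493 belong to Player 4, Player 5 and Player 6, contributing 19 each; the remaining 4 contribute 0. Total contributed: 57.
The group guarantee fund pays out 6.7 × 57 = 381.90 in total (split across the unequal shares, but the aggregate is all that matters for the group sum).
The 4 free-riders keep 19 each, adding 76. Group total = 76 + 381.90 = 457.90.

457.90 dollars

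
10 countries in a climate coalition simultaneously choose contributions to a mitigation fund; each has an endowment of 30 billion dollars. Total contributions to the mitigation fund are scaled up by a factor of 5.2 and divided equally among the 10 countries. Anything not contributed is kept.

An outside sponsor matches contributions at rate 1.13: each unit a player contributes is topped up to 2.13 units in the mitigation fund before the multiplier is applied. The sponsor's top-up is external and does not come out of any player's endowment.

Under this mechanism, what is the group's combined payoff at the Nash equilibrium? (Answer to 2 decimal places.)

3322.80 billion dollars

The effective private return per unit is now 5.2 × 2.13 / 10 = 1.1076 > 1, so every player's dominant strategy flips to full contribution.
At the Nash equilibrium everyone contributes 30. Group total payoff = 5.2 × 2.13 × 300 = 3322.80.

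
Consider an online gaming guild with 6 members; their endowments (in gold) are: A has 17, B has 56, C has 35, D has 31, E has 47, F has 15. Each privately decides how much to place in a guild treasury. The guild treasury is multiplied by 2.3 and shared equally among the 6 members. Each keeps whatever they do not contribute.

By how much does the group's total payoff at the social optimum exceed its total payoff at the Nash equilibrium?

The private return per contributed unit is 2.3/6 = 0.3833 < 1 for every player regardless of endowment, so the Nash equilibrium is zero contribution and the group total is Σ E_j = 17 + 56 + 35 + 31 + 47 + 15 = 201.
Each contributed unit returns 2.300 to the group, so the social optimum is full contribution by everyone: group total = 2.300 × 201 = 462.30.
Efficiency loss = (2.300 − 1) × 201 = 261.30.

261.30 gold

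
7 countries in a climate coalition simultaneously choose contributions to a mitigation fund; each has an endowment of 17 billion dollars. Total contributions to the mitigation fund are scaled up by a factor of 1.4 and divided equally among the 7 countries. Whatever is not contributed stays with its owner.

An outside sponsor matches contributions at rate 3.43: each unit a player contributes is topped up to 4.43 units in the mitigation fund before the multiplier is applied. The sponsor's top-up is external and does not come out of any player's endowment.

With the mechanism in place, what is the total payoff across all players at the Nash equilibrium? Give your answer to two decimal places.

The effective private return is 1.4 × 4.43 / 7 = 0.8860, which is still under 1, so the mechanism doesn't change anyone's dominant strategy: zero contribution.
At the Nash equilibrium no one contributes; group total payoff = 7 × 17 = 119.

119.00 billion dollars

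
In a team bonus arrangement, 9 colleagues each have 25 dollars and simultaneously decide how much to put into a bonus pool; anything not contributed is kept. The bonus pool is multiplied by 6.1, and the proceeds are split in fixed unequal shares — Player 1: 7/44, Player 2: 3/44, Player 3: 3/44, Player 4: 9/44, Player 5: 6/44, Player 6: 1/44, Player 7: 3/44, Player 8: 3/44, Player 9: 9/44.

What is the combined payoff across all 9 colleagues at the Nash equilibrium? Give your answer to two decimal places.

480.00 dollars

Each unit j contributes comes back to j as 6.1 × (j's share), so j prefers to contribute only if that share exceeds 1/6.1 = 0.1639; otherwise keeping the unit dominates.
Player 4 and Player 9 clear that bar, contributing 25 each; the remaining 7 contribute 0. Total contributed: 50.
The bonus pool pays out 6.1 × 50 = 305.00 in total (split across the unequal shares, but the aggregate is all that matters for the group sum).
The 7 free-riders keep 25 each, adding 175. Group total = 175 + 305.00 = 480.00.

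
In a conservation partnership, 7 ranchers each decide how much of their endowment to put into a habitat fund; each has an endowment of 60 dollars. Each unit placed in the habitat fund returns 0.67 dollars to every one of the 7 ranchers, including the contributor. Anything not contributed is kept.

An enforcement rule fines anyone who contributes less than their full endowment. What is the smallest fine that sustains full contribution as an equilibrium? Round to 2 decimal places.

Given the others contribute fully, the best deviation is to contribute 0 (any partial contribution still incurs the fine and gives up units whose private return 0.67 is below 1).
Deviating from 60 to 0 saves 60 dollars but forfeits the deviator's share of the drop in the habitat fund: 0.67 × 60 = 40.20.
So the deviation gain is 60 − 40.20 = 19.80, and the fine must be at least 19.80 dollars to wipe it out.

19.80 dollars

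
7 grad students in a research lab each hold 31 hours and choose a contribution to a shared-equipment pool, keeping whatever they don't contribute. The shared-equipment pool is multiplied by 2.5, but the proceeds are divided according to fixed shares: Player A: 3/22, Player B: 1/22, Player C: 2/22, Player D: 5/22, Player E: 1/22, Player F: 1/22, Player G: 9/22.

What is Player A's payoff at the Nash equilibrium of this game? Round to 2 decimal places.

For player j, contributing a unit is worthwhile iff 2.5 × (j's share) ≥ 1, i.e. iff j's share is at least 0.4000.
The only share above 0.4000 is Player G's 9/22, contributing 31; the remaining 6 contribute 0. Total contributed: 31.
Player A keeps 31 and receives 2.5 × 31 × 3/22 = 10.57 from the shared-equipment pool, for a payoff of 41.57.

41.57 hours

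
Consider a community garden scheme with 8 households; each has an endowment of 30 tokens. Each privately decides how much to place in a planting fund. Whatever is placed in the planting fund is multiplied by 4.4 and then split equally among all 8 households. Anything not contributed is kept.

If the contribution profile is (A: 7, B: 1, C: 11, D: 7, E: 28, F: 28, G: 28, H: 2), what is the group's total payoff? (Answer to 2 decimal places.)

Total contributed: 7 + 1 + 11 + 7 + 28 + 28 + 28 + 2 = 112; total kept: 8 × 30 − 112 = 128.
The planting fund pays out 4.4 × 112 = 492.80 in aggregate.
Group total = 128 + 492.80 = 620.80.

620.80 tokens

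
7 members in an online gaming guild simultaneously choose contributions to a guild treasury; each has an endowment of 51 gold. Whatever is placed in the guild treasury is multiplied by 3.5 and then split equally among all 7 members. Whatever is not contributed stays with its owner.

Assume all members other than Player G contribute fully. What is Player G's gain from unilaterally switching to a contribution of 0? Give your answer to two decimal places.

Switching from a contribution of 51 to 0 lets Player G keep an extra 51 gold, but lowers the guild treasury by 51, which costs Player G their own share of that drop: 3.5/7 × 51 = 25.50.
Net gain = 51 − 25.50 = 25.50. The private return per contributed unit (0.5000) is below 1, so free-riding is indeed the best response regardless of what the others do.

25.50 gold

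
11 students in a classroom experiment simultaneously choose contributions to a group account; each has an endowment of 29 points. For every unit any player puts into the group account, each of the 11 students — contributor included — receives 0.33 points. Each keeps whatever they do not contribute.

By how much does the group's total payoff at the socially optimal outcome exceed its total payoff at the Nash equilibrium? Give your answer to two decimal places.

838.97 points

The private return per contributed unit is 0.33 < 1, so contributing 0 is dominant for every player. At the Nash equilibrium everyone keeps their 29, and the group total is 11 × 29 = 319.
Each contributed unit returns 3.630 to the group as a whole (0.33 to each of 11 players), which exceeds 1, so the social optimum is full contribution: group total = 3.630 × 319 = 1157.97.
Efficiency loss = 1157.97 − 319 = 838.97.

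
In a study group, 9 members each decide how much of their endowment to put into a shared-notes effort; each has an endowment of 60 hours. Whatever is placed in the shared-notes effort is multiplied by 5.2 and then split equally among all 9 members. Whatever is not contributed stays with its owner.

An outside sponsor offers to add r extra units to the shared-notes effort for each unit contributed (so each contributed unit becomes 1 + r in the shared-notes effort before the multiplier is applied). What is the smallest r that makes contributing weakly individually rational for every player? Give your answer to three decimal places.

With matching at rate r, one contributed unit becomes (1 + r) in the shared-notes effort and returns 5.2 × (1 + r) / 9 to the contributor.
Setting this equal to 1: 1 + r = 9/5.2 = 1.7308.
So the minimum matching rate is r = 1.7308 − 1 = 0.731.

0.731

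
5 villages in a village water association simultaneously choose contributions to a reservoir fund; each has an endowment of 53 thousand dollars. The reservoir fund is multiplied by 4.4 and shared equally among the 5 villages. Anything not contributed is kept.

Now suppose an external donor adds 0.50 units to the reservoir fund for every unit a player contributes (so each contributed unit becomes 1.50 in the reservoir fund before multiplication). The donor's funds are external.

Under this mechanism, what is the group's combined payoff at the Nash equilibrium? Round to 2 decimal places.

The effective private return per unit is now 4.4 × 1.50 / 5 = 1.3200 > 1, so every player's dominant strategy flips to full contribution.
So the Nash equilibrium is full contribution by all 5; the group earns 4.4 × 1.50 × 265 = 1749.00.

1749.00 thousand dollars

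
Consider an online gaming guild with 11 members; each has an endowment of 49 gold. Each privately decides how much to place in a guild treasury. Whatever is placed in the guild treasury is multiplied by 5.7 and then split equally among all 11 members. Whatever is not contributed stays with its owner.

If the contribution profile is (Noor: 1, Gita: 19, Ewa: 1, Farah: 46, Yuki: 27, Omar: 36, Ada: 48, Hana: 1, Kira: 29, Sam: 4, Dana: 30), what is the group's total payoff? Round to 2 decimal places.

Total contributed: 1 + 19 + 1 + 46 + 27 + 36 + 48 + 1 + 29 + 4 + 30 = 242; total kept: 11 × 49 − 242 = 297.
The guild treasury pays out 5.7 × 242 = 1379.40 in aggregate.
Group total = 297 + 1379.40 = 1676.40.

1676.40 gold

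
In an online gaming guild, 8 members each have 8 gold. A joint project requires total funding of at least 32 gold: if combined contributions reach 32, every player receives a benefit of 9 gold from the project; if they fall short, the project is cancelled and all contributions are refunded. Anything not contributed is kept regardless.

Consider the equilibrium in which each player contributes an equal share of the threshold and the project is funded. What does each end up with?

13 gold

Equal share of the threshold: 32/8 = 4.
At this profile no one gains by cutting their contribution: any cut drops the total below 32, the project is cancelled, contributions are refunded, and the deviator ends with 8, which is less than 8 − 4 + 9 = 13. Contributing more than 4 just wastes the excess. So contributing exactly 4 is a best response.
Each player's payoff: 8 − 4 + 9 = 13.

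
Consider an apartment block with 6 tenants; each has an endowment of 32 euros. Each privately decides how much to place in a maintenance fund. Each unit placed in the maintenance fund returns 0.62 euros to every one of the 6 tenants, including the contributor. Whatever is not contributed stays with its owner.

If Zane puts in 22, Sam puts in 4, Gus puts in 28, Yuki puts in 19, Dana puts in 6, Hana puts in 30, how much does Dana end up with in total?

Total contributed: 22 + 4 + 28 + 19 + 6 + 30 = 109.
Each receives 0.62 × 109 = 67.58 from the maintenance fund.
Dana keeps 32 − 6 = 26, so Dana's payoff is 26 + 67.58 = 93.58.

93.58 euros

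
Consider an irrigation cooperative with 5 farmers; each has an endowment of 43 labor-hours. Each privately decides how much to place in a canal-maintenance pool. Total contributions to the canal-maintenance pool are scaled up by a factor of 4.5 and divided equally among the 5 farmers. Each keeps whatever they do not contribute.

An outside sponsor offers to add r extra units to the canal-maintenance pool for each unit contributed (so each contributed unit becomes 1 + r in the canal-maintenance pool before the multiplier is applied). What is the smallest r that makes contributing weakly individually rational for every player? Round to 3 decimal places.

0.111

With matching at rate r, one contributed unit becomes (1 + r) in the canal-maintenance pool and returns 4.5 × (1 + r) / 5 to the contributor.
Setting this equal to 1: 1 + r = 5/4.5 = 1.1111.
So the minimum matching rate is r = 1.1111 − 1 = 0.111.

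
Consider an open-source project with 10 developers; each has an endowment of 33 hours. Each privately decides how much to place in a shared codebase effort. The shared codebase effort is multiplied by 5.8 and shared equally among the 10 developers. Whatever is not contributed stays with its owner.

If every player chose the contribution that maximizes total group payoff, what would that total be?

1914.00 hours

Each contributed unit returns 5.800 to the group as a whole (0.5800 to each of 10 players), which exceeds 1, so the social optimum is full contribution: group total = 5.800 × 330 = 1914.00.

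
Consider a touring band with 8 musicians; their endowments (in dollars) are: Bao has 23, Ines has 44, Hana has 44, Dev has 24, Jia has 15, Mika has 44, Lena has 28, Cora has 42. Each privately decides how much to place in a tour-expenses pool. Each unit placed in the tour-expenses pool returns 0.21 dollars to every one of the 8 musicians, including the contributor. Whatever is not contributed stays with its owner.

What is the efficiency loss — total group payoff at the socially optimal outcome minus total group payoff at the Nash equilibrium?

179.52 dollars

The private return per contributed unit is 0.21 < 1 for everyone, so the Nash equilibrium is zero contribution and the group total is Σ E_j = 23 + 44 + 44 + 24 + 15 + 44 + 28 + 42 = 264.
Each contributed unit returns 1.680 to the group, so the social optimum is full contribution by everyone: group total = 1.680 × 264 = 443.52.
Efficiency loss = (1.680 − 1) × 264 = 179.52.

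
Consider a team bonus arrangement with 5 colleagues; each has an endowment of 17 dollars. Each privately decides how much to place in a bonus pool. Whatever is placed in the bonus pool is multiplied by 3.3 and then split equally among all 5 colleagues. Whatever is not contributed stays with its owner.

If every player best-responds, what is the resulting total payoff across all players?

85.00 dollars

Each contributed unit returns 3.3/5 = 0.6600 to its contributor — below 1 — so contributing 0 is dominant for every player. At the Nash equilibrium everyone keeps their 17, and the group total is 5 × 17 = 85.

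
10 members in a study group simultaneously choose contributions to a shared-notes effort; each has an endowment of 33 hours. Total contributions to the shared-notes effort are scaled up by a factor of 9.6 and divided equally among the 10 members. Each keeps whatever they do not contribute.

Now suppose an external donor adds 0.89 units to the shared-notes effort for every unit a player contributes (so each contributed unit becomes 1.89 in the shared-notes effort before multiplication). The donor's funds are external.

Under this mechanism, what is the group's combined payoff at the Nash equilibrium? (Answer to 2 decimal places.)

5987.52 hours

The effective private return per unit is now 9.6 × 1.89 / 10 = 1.8144 > 1, so every player's dominant strategy flips to full contribution.
At the Nash equilibrium everyone contributes 33. Group total payoff = 9.6 × 1.89 × 330 = 5987.52.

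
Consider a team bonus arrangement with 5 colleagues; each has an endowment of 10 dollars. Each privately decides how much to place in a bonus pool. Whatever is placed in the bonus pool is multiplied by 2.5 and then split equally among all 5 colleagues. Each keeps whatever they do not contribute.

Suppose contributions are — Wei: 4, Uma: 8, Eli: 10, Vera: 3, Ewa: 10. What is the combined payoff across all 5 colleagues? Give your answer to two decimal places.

Total contributed: 4 + 8 + 10 + 3 + 10 = 35; total kept: 5 × 10 − 35 = 15.
The bonus pool pays out 2.5 × 35 = 87.50 in aggregate.
Group total = 15 + 87.50 = 102.50.

102.50 dollars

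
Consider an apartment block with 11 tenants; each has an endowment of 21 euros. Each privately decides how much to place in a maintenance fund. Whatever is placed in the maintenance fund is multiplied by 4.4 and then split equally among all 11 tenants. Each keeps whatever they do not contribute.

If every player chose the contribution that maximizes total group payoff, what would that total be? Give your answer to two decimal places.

Each contributed unit returns 4.400 to the group as a whole (0.4000 to each of 11 players), which exceeds 1, so the social optimum is full contribution: group total = 4.400 × 231 = 1016.40.

1016.40 euros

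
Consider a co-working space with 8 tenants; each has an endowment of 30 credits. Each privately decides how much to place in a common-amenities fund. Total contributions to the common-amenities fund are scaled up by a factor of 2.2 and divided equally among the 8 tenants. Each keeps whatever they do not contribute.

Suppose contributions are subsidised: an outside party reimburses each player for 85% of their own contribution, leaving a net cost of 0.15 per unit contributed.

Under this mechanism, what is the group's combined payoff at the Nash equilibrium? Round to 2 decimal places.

Under the mechanism each unit contributed yields (2.2/8) / 0.15 = 1.8333 back to its contributor per unit of net cost, which exceeds 1, making full contribution the dominant choice for everyone.
At the Nash equilibrium everyone contributes 30. Group total payoff = 8 × (30 × 0.85 + 2.2 × 30) = 732.00.

732.00 credits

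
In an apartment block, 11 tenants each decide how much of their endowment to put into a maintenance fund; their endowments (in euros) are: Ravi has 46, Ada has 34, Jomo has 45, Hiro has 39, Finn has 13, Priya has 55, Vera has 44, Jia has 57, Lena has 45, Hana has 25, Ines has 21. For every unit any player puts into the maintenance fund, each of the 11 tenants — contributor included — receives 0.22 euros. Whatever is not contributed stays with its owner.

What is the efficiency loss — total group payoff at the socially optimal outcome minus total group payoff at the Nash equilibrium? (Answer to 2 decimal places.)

The private return per contributed unit is 0.22 < 1 for everyone, so the Nash equilibrium is zero contribution and the group total is Σ E_j = 46 + 34 + 45 + 39 + 13 + 55 + 44 + 57 + 45 + 25 + 21 = 424.
Each contributed unit returns 2.420 to the group, so the social optimum is full contribution by everyone: group total = 2.420 × 424 = 1026.08.
Efficiency loss = (2.420 − 1) × 424 = 602.08.

602.08 euros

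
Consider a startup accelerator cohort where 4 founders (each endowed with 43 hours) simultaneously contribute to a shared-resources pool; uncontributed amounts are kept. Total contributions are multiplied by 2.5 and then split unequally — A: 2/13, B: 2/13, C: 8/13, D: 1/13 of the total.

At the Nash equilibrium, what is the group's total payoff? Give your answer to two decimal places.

A player with share s gets back 2.5·s per unit contributed, so full contribution is dominant for anyone with s > 1/2.5 = 0.4000 and zero contribution is dominant for anyone below.
The only share above 0.4000 is C's 8/13, contributing 43; the remaining 3 contribute 0. Total contributed: 43.
The shared-resources pool pays out 2.5 × 43 = 107.50 in total (split across the unequal shares, but the aggregate is all that matters for the group sum).
The 3 free-riders keep 43 each, adding 129. Group total = 129 + 107.50 = 236.50.

236.50 hours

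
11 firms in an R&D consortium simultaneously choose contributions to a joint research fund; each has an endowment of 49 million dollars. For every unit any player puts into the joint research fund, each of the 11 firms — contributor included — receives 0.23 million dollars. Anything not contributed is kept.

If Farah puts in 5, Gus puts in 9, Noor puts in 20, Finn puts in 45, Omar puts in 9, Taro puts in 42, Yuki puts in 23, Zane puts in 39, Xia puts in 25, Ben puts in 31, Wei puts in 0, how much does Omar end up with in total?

Total contributed: 5 + 9 + 20 + 45 + 9 + 42 + 23 + 39 + 25 + 31 + 0 = 248.
Each receives 0.23 × 248 = 57.04 from the joint research fund.
Omar keeps 49 − 9 = 40, so Omar's payoff is 40 + 57.04 = 97.04.

97.04 million dollars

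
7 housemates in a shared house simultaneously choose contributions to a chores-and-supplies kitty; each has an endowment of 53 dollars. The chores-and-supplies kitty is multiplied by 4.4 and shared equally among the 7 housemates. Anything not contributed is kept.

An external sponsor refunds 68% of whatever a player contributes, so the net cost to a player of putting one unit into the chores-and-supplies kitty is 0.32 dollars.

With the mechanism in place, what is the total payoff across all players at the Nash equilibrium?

1884.68 dollars

With the mechanism, a contributed unit returns (4.4/7) / 0.32 = 1.9643 per unit of net cost to the contributor — now above 1 — so contributing fully is weakly dominant for every player.
At the Nash equilibrium everyone contributes 53. Group total payoff = 7 × (53 × 0.68 + 4.4 × 53) = 1884.68.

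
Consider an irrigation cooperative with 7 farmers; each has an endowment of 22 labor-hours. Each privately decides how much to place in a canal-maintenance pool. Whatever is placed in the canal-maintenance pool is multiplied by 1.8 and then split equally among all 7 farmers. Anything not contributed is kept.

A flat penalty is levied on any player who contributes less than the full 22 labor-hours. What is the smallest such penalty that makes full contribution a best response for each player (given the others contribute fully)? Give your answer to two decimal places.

Given the others contribute fully, the best deviation is to contribute 0 (any partial contribution still incurs the fine and gives up units whose private return 0.2571 is below 1).
Deviating from 22 to 0 saves 22 labor-hours but forfeits the deviator's share of the drop in the canal-maintenance pool: 1.8/7 × 22 = 5.66.
So the deviation gain is 22 − 5.66 = 16.34, and the fine must be at least 16.34 labor-hours to wipe it out.

16.34 labor-hours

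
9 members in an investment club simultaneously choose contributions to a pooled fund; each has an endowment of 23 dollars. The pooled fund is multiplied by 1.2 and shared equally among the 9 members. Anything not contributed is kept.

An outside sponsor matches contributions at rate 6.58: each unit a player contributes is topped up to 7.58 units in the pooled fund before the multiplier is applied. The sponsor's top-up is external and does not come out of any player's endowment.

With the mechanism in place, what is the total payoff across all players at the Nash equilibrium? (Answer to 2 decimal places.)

With the mechanism, a contributed unit returns 1.2 × 7.58 / 9 = 1.0107 per unit of net cost to the contributor — now above 1 — so contributing fully is weakly dominant for every player.
So the Nash equilibrium is full contribution by all 9; the group earns 1.2 × 7.58 × 207 = 1882.87.

1882.87 dollars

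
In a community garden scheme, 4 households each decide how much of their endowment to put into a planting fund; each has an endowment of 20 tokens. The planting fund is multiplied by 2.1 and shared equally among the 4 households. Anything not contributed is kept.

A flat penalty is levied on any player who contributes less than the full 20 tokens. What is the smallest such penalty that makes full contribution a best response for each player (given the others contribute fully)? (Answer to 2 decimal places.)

9.50 tokens

Given the others contribute fully, the best deviation is to contribute 0 (any partial contribution still incurs the fine and gives up units whose private return 0.5250 is below 1).
Deviating from 20 to 0 saves 20 tokens but forfeits the deviator's share of the drop in the planting fund: 2.1/4 × 20 = 10.50.
So the deviation gain is 20 − 10.50 = 9.50, and the fine must be at least 9.50 tokens to wipe it out.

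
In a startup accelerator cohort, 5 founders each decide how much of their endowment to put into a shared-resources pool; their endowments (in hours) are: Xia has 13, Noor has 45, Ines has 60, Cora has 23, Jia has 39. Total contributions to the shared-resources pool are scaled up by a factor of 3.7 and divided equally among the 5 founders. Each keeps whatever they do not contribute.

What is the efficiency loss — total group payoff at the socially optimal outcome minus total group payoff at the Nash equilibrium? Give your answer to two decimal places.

The private return per contributed unit is 3.7/5 = 0.7400 < 1 for every player regardless of endowment, so the Nash equilibrium is zero contribution and the group total is Σ E_j = 13 + 45 + 60 + 23 + 39 = 180.
Each contributed unit returns 3.700 to the group, so the social optimum is full contribution by everyone: group total = 3.700 × 180 = 666.00.
Efficiency loss = (3.700 − 1) × 180 = 486.00.

486.00 hours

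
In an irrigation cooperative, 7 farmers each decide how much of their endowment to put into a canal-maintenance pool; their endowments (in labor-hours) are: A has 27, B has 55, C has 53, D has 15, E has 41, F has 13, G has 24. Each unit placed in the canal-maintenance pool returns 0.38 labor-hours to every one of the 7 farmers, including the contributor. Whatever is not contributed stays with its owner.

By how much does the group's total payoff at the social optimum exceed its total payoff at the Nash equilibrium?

The private return per contributed unit is 0.38 < 1 for everyone, so the Nash equilibrium is zero contribution and the group total is Σ E_j = 27 + 55 + 53 + 15 + 41 + 13 + 24 = 228.
Each contributed unit returns 2.660 to the group, so the social optimum is full contribution by everyone: group total = 2.660 × 228 = 606.48.
Efficiency loss = (2.660 − 1) × 228 = 378.48.

378.48 labor-hours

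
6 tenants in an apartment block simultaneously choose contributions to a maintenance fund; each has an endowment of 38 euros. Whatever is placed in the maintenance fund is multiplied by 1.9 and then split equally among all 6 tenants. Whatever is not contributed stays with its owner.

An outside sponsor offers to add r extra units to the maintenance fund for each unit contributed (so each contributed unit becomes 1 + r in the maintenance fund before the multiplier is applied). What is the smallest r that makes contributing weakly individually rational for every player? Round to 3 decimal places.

2.158

With matching at rate r, one contributed unit becomes (1 + r) in the maintenance fund and returns 1.9 × (1 + r) / 6 to the contributor.
Setting this equal to 1: 1 + r = 6/1.9 = 3.1579.
So the minimum matching rate is r = 3.1579 − 1 = 2.158.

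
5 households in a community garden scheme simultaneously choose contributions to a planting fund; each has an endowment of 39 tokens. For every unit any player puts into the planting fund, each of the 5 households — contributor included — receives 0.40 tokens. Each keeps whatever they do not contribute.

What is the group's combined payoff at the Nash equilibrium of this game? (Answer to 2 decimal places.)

The private return per contributed unit is 0.40 < 1, so contributing 0 is dominant for every player. At the Nash equilibrium everyone keeps their 39, and the group total is 5 × 39 = 195.

195.00 tokens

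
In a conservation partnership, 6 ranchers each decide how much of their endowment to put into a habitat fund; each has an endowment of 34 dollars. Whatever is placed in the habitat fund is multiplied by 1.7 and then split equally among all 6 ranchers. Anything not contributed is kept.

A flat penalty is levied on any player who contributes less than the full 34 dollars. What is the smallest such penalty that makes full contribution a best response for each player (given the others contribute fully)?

24.37 dollars

Given the others contribute fully, the best deviation is to contribute 0 (any partial contribution still incurs the fine and gives up units whose private return 0.2833 is below 1).
Deviating from 34 to 0 saves 34 dollars but forfeits the deviator's share of the drop in the habitat fund: 1.7/6 × 34 = 9.63.
So the deviation gain is 34 − 9.63 = 24.37, and the fine must be at least 24.37 dollars to wipe it out.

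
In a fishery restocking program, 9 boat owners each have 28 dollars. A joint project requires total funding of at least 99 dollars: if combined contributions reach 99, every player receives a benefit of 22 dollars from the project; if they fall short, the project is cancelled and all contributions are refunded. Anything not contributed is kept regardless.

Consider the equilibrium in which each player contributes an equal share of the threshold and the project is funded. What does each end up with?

39 dollars

Equal share of the threshold: 99/9 = 11.
At this profile no one gains by cutting their contribution: any cut drops the total below 99, the project is cancelled, contributions are refunded, and the deviator ends with 28, which is less than 28 − 11 + 22 = 39. Contributing more than 11 just wastes the excess. So contributing exactly 11 is a best response.
Each player's payoff: 28 − 11 + 22 = 39.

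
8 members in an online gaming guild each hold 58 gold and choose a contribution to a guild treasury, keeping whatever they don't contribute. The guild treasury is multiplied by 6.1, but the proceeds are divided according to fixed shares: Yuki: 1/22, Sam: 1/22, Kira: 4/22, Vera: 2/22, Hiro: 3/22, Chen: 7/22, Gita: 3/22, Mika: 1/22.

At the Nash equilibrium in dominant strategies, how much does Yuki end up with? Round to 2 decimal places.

A player with share s gets back 6.1·s per unit contributed, so full contribution is dominant for anyone with s > 1/6.1 = 0.1639 and zero contribution is dominant for anyone below.
Kira and Chen clear that bar, contributing 58 each; the remaining 6 contribute 0. Total contributed: 116.
Yuki keeps 58 and receives 6.1 × 116 × 1/22 = 32.16 from the guild treasury, for a payoff of 90.16.

90.16 gold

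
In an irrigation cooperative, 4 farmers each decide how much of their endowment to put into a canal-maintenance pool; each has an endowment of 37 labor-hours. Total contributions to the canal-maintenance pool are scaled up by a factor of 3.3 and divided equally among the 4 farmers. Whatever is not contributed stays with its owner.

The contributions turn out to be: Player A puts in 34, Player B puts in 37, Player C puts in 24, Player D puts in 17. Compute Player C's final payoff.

Total contributed: 34 + 37 + 24 + 17 = 112.
Each receives 3.3 × 112 / 4 = 92.40 from the canal-maintenance pool.
Player C keeps 37 − 24 = 13, so Player C's payoff is 13 + 92.40 = 105.40.

105.40 labor-hours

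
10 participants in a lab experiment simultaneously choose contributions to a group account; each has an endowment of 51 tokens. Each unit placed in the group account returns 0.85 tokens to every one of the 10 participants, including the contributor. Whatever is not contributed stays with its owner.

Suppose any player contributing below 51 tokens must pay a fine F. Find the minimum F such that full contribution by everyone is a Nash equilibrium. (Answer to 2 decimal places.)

Given the others contribute fully, the best deviation is to contribute 0 (any partial contribution still incurs the fine and gives up units whose private return 0.85 is below 1).
Deviating from 51 to 0 saves 51 tokens but forfeits the deviator's share of the drop in the group account: 0.85 × 51 = 43.35.
So the deviation gain is 51 − 43.35 = 7.65, and the fine must be at least 7.65 tokens to wipe it out.

7.65 tokens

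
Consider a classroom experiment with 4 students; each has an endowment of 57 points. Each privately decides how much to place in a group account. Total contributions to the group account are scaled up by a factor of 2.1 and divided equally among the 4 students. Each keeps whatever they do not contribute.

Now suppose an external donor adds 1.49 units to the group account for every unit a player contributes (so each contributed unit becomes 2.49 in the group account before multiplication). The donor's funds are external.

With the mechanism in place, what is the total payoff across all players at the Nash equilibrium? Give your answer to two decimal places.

Under the mechanism each unit contributed yields 2.1 × 2.49 / 4 = 1.3073 back to its contributor per unit of net cost, which exceeds 1, making full contribution the dominant choice for everyone.
At the Nash equilibrium everyone contributes 57. Group total payoff = 2.1 × 2.49 × 228 = 1192.21.

1192.21 points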